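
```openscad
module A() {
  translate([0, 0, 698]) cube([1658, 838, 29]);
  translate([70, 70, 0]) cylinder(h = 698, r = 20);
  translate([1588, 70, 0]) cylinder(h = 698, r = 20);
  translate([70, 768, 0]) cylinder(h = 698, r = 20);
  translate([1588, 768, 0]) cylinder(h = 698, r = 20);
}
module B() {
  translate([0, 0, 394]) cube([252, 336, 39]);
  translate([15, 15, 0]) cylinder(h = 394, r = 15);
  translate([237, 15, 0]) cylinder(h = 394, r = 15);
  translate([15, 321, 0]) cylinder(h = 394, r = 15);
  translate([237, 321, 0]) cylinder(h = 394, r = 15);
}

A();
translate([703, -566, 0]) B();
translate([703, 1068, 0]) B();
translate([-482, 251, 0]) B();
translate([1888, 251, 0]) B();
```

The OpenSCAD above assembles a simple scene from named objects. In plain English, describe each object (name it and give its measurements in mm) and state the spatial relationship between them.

A is a rectangular dining table. The top is 1658×838×29 mm with its upper surface at z = 727 mm. It stands on four round legs of 40 mm diameter, each leg's bounding box inset 50 mm from the nearest pair of top edges, running from the floor to the underside of the top.

B is a simple wooden stool: a rectangular seat 252 mm (x) by 336 mm (y), 39 mm thick, top face at z = 433 mm, on four round legs, each 30 mm in diameter. The legs rest on z = 0, each leg's axis is inset half a diameter from the nearest pair of seat edges (so the leg's bounding box is flush with the corner).

Four stools sit around the table at the −y, +y, −x, +x sides.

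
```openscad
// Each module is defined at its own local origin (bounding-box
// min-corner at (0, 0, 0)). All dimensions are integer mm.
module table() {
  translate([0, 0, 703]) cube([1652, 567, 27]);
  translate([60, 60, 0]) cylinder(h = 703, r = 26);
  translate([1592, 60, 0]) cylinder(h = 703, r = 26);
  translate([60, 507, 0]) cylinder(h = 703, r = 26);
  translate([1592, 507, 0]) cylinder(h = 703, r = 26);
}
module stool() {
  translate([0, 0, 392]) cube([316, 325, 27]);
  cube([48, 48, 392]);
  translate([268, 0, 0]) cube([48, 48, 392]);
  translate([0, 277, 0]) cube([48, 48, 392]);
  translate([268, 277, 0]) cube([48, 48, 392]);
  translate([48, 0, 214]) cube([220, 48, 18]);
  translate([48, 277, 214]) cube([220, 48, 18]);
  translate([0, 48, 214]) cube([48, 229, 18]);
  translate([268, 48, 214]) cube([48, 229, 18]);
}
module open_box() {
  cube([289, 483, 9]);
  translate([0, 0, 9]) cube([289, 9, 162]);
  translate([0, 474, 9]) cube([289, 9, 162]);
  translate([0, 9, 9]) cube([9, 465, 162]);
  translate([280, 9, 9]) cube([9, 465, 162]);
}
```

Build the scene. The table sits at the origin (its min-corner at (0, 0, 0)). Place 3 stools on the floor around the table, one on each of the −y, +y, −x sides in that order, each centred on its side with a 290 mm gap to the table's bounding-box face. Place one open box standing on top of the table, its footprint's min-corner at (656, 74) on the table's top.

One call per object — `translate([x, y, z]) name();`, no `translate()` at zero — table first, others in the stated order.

table();
translate([668, -615, 0]) stool();
translate([668, 857, 0]) stool();
translate([-606, 121, 0]) stool();
translate([656, 74, 730]) open_box();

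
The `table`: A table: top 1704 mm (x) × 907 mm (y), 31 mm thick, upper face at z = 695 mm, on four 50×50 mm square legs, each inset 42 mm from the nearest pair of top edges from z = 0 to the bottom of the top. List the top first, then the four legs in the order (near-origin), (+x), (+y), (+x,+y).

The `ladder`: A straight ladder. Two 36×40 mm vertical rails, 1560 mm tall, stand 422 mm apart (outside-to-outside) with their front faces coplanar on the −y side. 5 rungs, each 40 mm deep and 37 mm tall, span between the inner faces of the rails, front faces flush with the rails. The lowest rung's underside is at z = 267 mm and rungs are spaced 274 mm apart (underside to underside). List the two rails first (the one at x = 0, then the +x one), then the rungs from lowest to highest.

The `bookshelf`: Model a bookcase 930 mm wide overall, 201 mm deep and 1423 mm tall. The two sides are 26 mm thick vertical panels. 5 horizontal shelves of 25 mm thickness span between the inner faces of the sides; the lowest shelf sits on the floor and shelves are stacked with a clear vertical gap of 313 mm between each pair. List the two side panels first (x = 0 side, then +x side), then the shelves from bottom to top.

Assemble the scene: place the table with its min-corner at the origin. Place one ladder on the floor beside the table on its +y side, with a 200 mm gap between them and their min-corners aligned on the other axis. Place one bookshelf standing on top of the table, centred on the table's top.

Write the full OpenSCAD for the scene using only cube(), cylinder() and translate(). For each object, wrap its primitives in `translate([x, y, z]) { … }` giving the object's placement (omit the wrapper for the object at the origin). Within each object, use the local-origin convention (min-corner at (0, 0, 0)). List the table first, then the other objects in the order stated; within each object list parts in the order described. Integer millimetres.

translate([0, 0, 664]) cube([1704, 907, 31]);
translate([42, 42, 0]) cube([50, 50, 664]);
translate([1612, 42, 0]) cube([50, 50, 664]);
translate([42, 815, 0]) cube([50, 50, 664]);
translate([1612, 815, 0]) cube([50, 50, 664]);
translate([0, 1107, 0]) {
  cube([36, 40, 1560]);
  translate([386, 0, 0]) cube([36, 40, 1560]);
  translate([36, 0, 267]) cube([350, 40, 37]);
  translate([36, 0, 541]) cube([350, 40, 37]);
  translate([36, 0, 815]) cube([350, 40, 37]);
  translate([36, 0, 1089]) cube([350, 40, 37]);
  translate([36, 0, 1363]) cube([350, 40, 37]);
}
translate([387, 353, 695]) {
  cube([26, 201, 1423]);
  translate([904, 0, 0]) cube([26, 201, 1423]);
  translate([26, 0, 0]) cube([878, 201, 25]);
  translate([26, 0, 338]) cube([878, 201, 25]);
  translate([26, 0, 676]) cube([878, 201, 25]);
  translate([26, 0, 1014]) cube([878, 201, 25]);
  translate([26, 0, 1352]) cube([878, 201, 25]);
}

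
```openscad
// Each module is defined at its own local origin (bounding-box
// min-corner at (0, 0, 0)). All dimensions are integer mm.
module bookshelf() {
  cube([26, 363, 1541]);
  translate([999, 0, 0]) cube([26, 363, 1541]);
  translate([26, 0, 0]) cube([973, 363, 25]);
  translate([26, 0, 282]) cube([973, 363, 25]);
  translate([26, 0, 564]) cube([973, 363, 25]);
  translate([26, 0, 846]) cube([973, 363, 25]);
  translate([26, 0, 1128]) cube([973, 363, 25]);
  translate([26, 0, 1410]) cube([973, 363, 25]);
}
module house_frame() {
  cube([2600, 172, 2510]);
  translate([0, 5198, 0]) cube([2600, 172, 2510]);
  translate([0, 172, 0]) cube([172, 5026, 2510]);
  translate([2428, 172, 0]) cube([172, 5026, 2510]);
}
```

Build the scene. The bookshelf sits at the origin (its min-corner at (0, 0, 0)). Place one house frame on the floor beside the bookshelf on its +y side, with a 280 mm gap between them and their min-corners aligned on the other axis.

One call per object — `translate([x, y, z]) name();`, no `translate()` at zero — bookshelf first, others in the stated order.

bookshelf();
translate([0, 643, 0]) house_frame();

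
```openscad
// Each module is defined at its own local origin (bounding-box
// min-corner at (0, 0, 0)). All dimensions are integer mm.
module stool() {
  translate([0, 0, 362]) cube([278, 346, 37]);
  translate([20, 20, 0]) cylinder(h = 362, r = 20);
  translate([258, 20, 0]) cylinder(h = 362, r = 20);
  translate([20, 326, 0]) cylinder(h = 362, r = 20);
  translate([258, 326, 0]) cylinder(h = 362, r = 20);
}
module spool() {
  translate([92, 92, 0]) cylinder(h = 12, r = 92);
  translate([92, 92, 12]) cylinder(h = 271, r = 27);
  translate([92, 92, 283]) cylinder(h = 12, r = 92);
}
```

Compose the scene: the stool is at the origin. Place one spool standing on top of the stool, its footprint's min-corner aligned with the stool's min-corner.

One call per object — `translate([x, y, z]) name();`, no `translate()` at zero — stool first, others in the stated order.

stool();
translate([0, 0, 399]) spool();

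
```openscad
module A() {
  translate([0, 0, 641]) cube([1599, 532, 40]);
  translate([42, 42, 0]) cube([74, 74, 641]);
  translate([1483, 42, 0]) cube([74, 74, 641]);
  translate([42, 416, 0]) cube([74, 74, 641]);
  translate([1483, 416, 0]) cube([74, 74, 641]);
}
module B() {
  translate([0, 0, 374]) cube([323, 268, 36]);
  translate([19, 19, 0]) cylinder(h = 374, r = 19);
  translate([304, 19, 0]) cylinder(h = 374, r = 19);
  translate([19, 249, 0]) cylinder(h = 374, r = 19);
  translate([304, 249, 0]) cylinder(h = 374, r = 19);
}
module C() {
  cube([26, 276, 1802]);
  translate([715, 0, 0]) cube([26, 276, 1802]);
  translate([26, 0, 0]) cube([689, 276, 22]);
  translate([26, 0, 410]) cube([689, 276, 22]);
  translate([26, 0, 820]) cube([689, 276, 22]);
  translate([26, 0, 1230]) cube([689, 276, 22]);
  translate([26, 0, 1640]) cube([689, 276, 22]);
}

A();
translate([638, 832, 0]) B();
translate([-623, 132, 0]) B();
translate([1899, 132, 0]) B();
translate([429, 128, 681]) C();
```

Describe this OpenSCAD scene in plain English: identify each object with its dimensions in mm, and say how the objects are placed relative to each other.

A is a rectangular dining table. The top is 1599×532×40 mm with its upper surface at z = 681 mm. It stands on four 74×74 mm square legs, each inset 42 mm from the nearest pair of top edges, running from the floor to the underside of the top.

B is a four-legged stool. The seat is 323×268 mm, 36 mm thick, top at z = 410 mm. It stands on four round legs, each 38 mm in diameter, from z = 0 to the seat underside, each leg's axis is inset half a diameter from the nearest pair of seat edges (so the leg's bounding box is flush with the corner).

C is an open bookshelf. Two side panels, each 26 mm thick, 276 mm deep and 1802 mm tall, stand 741 mm apart (outside-to-outside). Between them sit 5 shelves, each 22 mm thick and 276 mm deep, spanning the full gap between the sides. The bottom shelf rests on the floor (its underside at z = 0) and the clear gap between one shelf's top and the next shelf's underside is 388 mm.

Three stools sit around the table at the +y, −x, +x sides. The bookshelf is on top of the table, centred.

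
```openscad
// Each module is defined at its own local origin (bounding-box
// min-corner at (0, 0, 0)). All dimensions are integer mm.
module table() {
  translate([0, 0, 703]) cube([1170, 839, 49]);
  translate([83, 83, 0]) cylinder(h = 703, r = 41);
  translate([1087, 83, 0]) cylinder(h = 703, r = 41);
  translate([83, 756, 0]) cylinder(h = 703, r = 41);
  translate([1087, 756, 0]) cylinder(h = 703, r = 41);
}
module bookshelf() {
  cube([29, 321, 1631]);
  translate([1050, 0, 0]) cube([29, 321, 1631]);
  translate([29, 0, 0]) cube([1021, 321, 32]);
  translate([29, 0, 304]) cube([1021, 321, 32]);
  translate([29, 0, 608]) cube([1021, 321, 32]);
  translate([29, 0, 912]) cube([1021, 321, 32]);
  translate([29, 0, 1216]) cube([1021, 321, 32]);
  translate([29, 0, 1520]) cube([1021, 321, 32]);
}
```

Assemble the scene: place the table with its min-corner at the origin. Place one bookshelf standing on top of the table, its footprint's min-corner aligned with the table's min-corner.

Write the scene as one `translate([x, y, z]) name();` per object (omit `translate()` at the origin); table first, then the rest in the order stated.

table();
translate([0, 0, 752]) bookshelf();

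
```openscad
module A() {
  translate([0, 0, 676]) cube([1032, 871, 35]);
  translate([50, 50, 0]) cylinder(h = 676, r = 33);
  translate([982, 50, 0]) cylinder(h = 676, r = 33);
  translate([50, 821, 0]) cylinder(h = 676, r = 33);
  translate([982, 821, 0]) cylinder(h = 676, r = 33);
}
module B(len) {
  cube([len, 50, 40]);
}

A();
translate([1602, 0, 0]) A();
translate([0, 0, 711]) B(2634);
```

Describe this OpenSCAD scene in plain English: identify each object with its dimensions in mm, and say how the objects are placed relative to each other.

A is a rectangular dining table. The top is 1032×871×35 mm with its upper surface at z = 711 mm. It stands on four round legs of 66 mm diameter, each leg's bounding box inset 17 mm from the nearest pair of top edges, running from the floor to the underside of the top.

B is a rectangular beam 2634 mm long (x), 50 mm deep (y), 40 mm thick (z).

The beam spans the tops of two tables placed 570 mm apart, resting at z = 711 mm.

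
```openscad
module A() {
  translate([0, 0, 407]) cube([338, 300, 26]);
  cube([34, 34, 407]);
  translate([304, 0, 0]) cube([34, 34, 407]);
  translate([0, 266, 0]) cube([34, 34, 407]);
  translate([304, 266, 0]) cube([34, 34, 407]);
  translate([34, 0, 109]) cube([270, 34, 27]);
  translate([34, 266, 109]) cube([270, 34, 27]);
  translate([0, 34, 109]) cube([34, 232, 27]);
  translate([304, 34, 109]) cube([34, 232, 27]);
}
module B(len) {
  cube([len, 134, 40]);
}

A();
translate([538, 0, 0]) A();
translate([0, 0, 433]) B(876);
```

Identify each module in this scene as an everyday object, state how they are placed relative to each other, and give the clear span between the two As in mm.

A is a stool. B is a beam. A beam spans the tops of two stools. The clear span between the two stools is 200 mm.

Second stool starts at x = 538; first ends at x = 338; clear span = 538 − 338 = 200 mm.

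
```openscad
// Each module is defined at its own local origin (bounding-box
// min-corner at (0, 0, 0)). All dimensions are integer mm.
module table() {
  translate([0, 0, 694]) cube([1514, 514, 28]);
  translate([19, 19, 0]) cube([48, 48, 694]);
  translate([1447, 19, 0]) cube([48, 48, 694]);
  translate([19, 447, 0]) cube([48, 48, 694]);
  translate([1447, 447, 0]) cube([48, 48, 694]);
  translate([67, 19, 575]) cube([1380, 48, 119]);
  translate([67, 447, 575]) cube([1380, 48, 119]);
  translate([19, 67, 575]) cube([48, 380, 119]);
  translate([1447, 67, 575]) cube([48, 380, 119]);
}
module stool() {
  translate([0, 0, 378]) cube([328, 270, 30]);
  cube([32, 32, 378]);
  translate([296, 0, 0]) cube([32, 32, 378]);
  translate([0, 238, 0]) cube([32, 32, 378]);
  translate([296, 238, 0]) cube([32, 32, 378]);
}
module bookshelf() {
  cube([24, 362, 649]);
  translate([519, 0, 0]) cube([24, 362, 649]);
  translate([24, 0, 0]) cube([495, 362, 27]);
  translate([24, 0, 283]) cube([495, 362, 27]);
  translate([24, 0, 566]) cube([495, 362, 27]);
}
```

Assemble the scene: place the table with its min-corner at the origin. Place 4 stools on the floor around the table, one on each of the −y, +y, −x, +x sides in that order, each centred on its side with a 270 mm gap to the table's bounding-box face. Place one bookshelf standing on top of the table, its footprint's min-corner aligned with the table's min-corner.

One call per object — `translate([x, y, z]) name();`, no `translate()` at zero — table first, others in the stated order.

table();
translate([593, -540, 0]) stool();
translate([593, 784, 0]) stool();
translate([-598, 122, 0]) stool();
translate([1784, 122, 0]) stool();
translate([0, 0, 722]) bookshelf();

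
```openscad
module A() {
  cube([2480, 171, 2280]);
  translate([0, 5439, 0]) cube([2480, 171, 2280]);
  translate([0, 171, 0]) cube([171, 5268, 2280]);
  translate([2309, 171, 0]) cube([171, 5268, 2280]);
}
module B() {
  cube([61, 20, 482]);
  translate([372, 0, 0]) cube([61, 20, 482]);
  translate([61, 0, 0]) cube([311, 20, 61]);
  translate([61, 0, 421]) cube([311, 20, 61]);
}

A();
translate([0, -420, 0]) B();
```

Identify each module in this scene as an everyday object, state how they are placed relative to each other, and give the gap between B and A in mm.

A is a house frame. B is a picture frame. The picture frame is on the floor beside the house frame on its −y side. The gap between the picture frame and the house frame is 400 mm.

The picture frame's nearest face is 400 mm from the house frame's −y face.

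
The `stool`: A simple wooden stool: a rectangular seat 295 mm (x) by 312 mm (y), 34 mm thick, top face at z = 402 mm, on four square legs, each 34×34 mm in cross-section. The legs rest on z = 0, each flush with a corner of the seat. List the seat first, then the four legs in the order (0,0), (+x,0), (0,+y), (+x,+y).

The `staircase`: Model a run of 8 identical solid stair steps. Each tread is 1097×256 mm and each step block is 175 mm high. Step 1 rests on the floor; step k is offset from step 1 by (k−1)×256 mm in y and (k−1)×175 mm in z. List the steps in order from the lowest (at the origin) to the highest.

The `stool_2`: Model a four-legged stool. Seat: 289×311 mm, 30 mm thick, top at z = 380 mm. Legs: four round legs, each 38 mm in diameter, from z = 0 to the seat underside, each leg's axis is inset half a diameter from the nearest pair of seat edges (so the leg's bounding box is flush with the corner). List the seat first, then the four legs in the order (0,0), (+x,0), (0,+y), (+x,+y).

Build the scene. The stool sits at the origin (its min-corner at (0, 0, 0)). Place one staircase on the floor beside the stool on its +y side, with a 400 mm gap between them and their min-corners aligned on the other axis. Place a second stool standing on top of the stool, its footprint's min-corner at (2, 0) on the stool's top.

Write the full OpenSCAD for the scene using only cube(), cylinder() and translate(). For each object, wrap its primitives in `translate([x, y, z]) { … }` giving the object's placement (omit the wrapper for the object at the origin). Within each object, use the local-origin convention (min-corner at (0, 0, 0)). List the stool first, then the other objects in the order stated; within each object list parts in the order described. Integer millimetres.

translate([0, 0, 368]) cube([295, 312, 34]);
cube([34, 34, 368]);
translate([261, 0, 0]) cube([34, 34, 368]);
translate([0, 278, 0]) cube([34, 34, 368]);
translate([261, 278, 0]) cube([34, 34, 368]);
translate([0, 712, 0]) {
  cube([1097, 256, 175]);
  translate([0, 256, 175]) cube([1097, 256, 175]);
  translate([0, 512, 350]) cube([1097, 256, 175]);
  translate([0, 768, 525]) cube([1097, 256, 175]);
  translate([0, 1024, 700]) cube([1097, 256, 175]);
  translate([0, 1280, 875]) cube([1097, 256, 175]);
  translate([0, 1536, 1050]) cube([1097, 256, 175]);
  translate([0, 1792, 1225]) cube([1097, 256, 175]);
}
translate([2, 0, 402]) {
  translate([0, 0, 350]) cube([289, 311, 30]);
  translate([19, 19, 0]) cylinder(h = 350, r = 19);
  translate([270, 19, 0]) cylinder(h = 350, r = 19);
  translate([19, 292, 0]) cylinder(h = 350, r = 19);
  translate([270, 292, 0]) cylinder(h = 350, r = 19);
}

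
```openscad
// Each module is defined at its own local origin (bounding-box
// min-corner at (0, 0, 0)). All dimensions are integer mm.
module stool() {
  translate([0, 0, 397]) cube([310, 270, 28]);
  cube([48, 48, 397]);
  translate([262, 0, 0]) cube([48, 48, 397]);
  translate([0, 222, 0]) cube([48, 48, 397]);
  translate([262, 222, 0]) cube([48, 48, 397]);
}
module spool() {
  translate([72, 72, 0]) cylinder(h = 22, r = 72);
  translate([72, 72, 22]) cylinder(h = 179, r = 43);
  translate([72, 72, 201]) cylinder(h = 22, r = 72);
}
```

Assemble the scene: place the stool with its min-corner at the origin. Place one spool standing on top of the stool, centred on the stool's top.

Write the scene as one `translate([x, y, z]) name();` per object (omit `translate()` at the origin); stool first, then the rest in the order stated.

stool();
translate([83, 63, 425]) spool();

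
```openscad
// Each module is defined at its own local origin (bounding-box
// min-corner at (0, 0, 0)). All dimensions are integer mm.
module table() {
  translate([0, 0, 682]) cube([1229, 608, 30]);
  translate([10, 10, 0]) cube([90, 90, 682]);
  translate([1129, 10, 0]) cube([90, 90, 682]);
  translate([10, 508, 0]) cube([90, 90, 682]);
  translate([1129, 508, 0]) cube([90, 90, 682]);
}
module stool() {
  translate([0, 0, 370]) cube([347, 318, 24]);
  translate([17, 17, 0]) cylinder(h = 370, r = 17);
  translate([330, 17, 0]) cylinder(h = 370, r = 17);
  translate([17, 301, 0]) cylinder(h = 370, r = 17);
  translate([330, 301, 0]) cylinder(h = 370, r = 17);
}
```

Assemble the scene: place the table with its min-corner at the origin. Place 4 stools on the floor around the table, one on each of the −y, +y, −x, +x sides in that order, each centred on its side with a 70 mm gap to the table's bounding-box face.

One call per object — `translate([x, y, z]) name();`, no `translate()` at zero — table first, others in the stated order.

table();
translate([441, -388, 0]) stool();
translate([441, 678, 0]) stool();
translate([-417, 145, 0]) stool();
translate([1299, 145, 0]) stool();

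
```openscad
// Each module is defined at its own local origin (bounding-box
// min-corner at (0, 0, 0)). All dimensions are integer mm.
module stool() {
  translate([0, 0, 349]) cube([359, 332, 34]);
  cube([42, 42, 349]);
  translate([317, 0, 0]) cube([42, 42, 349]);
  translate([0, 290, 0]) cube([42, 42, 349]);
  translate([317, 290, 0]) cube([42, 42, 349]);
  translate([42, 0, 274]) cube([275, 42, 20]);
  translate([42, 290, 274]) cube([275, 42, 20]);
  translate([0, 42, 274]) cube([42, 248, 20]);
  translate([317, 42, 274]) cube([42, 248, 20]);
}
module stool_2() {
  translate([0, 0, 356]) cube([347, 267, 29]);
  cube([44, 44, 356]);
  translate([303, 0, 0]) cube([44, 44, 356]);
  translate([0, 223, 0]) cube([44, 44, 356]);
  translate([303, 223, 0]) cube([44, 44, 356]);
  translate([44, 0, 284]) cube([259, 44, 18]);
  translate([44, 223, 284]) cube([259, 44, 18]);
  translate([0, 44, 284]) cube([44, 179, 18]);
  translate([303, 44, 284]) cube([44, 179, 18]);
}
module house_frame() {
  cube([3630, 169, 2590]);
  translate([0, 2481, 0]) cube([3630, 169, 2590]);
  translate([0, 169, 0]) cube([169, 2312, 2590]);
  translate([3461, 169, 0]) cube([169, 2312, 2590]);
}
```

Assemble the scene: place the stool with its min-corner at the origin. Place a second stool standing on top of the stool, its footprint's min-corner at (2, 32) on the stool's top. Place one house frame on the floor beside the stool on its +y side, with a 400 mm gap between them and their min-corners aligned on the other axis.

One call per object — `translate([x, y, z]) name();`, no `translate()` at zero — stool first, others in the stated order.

stool();
translate([2, 32, 383]) stool_2();
translate([0, 732, 0]) house_frame();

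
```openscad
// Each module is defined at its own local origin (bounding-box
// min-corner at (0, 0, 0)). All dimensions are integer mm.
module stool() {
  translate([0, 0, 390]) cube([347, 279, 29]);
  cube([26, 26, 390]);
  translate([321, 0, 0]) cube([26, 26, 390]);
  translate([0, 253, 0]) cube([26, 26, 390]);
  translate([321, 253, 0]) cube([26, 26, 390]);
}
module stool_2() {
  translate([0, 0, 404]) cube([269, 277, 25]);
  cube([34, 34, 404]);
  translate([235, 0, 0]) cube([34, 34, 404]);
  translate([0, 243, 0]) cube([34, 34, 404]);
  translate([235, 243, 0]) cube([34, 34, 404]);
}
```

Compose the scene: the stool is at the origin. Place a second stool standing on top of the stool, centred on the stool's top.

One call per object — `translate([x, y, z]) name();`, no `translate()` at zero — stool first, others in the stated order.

stool();
translate([39, 1, 419]) stool_2();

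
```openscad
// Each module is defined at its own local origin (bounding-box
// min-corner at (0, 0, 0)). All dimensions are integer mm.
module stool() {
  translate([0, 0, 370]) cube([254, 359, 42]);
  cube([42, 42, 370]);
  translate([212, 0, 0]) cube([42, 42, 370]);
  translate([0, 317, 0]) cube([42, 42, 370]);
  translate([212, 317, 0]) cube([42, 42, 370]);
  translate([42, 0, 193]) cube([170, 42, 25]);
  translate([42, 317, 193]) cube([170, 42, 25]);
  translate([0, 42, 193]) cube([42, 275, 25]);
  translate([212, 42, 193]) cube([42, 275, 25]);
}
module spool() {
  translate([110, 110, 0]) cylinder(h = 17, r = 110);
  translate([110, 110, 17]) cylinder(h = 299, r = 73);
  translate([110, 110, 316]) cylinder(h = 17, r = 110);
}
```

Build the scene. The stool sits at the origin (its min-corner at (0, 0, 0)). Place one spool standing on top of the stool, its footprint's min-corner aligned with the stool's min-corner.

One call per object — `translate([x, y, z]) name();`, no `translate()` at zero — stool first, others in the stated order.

stool();
translate([0, 0, 412]) spool();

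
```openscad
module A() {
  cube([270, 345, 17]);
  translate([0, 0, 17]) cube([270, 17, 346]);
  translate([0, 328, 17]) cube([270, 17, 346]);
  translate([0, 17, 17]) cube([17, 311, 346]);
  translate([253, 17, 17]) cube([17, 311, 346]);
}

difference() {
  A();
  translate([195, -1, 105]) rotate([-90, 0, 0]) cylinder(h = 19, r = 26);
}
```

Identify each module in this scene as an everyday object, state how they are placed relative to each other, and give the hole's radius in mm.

The subtracted cylinder has r = 26 mm.

A is an open box. The open box has a circular hole through its front wall. The hole's radius is 26 mm.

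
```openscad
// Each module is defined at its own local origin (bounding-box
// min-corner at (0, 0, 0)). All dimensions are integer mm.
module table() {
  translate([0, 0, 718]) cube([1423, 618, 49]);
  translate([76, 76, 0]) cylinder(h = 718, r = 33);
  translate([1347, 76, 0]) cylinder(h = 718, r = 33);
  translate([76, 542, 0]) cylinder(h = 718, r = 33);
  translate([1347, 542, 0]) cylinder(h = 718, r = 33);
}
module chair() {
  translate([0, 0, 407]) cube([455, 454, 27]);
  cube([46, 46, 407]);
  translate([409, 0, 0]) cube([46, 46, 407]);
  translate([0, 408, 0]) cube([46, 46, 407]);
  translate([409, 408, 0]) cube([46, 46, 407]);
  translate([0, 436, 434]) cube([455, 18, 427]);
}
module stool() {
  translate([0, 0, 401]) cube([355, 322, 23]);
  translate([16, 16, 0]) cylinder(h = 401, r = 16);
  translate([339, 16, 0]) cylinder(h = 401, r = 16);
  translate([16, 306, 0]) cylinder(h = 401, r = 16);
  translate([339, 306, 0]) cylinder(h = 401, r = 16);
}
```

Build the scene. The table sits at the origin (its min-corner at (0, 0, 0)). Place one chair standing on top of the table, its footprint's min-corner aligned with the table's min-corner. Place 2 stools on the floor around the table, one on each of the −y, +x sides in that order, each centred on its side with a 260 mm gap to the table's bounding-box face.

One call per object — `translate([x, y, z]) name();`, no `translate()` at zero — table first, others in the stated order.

table();
translate([0, 0, 767]) chair();
translate([534, -582, 0]) stool();
translate([1683, 148, 0]) stool();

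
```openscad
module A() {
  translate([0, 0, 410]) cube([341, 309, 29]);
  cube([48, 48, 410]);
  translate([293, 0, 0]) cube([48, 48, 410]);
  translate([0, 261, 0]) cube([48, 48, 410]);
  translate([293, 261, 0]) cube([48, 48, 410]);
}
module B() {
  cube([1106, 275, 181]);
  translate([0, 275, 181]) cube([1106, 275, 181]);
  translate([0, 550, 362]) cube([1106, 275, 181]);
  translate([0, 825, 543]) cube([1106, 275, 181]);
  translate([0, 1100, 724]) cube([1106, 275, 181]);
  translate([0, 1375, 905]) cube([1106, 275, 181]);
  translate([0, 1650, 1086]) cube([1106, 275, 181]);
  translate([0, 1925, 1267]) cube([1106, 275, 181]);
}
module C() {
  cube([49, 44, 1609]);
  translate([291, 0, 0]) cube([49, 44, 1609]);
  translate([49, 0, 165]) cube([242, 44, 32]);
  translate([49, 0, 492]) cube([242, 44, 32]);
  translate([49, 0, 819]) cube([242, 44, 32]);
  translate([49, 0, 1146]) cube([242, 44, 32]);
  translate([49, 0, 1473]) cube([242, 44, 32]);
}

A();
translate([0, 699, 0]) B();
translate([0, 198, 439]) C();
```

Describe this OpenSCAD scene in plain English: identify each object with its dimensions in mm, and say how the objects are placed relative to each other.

A is a four-legged stool. The seat is 341×309 mm, 29 mm thick, top at z = 439 mm. It stands on four square legs, each 48×48 mm in cross-section, from z = 0 to the seat underside, each flush with a corner of the seat.

B is a run of 8 identical solid stair steps. Each tread is 1106×275 mm and each step block is 181 mm high. Step 1 rests on the floor; step k is offset from step 1 by (k−1)×275 mm in y and (k−1)×181 mm in z.

C is a straight ladder. Two 49×44 mm vertical rails, 1609 mm tall, stand 340 mm apart (outside-to-outside) with their front faces coplanar on the −y side. 5 rungs, each 44 mm deep and 32 mm tall, span between the inner faces of the rails, front faces flush with the rails. The lowest rung's underside is at z = 165 mm and rungs are spaced 327 mm apart (underside to underside).

The staircase is on the floor beside the stool on its +y side. The ladder is on top of the stool.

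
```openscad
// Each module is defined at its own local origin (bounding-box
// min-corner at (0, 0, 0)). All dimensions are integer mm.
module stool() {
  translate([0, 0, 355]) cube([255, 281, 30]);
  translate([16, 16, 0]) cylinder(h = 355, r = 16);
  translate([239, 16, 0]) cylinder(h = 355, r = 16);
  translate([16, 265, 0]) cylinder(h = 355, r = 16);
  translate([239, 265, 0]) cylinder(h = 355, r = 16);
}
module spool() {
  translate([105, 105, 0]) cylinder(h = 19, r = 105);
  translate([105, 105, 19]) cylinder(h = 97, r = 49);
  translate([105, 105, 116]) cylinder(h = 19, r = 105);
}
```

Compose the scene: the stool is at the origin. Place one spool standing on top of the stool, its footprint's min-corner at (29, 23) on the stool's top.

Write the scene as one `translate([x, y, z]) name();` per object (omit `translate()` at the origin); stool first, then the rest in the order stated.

stool();
translate([29, 23, 385]) spool();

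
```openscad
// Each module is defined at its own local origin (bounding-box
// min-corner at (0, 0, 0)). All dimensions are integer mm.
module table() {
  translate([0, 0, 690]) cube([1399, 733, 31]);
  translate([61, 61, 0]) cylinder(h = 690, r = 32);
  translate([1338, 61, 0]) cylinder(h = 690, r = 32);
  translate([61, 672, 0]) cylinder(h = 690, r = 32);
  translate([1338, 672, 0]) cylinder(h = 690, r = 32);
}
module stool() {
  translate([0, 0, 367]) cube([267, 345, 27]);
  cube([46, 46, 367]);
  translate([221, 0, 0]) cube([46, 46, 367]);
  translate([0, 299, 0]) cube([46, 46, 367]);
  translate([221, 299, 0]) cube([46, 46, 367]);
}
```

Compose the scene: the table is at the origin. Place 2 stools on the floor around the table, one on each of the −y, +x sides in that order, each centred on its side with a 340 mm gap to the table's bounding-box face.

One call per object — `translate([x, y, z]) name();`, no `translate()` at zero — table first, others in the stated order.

table();
translate([566, -685, 0]) stool();
translate([1739, 194, 0]) stool();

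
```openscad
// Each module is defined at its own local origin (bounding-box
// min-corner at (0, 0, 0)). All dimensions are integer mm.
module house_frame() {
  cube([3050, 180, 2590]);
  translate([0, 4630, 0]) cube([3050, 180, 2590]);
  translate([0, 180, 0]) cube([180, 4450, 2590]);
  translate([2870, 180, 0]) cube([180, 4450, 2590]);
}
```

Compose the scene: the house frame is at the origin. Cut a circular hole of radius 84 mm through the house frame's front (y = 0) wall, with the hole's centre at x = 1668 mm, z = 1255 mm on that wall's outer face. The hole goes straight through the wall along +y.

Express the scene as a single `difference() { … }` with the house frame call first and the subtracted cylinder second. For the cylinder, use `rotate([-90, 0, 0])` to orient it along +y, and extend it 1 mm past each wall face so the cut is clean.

difference() {
  house_frame();
  translate([1668, -1, 1255]) rotate([-90, 0, 0]) cylinder(h = 182, r = 84);
}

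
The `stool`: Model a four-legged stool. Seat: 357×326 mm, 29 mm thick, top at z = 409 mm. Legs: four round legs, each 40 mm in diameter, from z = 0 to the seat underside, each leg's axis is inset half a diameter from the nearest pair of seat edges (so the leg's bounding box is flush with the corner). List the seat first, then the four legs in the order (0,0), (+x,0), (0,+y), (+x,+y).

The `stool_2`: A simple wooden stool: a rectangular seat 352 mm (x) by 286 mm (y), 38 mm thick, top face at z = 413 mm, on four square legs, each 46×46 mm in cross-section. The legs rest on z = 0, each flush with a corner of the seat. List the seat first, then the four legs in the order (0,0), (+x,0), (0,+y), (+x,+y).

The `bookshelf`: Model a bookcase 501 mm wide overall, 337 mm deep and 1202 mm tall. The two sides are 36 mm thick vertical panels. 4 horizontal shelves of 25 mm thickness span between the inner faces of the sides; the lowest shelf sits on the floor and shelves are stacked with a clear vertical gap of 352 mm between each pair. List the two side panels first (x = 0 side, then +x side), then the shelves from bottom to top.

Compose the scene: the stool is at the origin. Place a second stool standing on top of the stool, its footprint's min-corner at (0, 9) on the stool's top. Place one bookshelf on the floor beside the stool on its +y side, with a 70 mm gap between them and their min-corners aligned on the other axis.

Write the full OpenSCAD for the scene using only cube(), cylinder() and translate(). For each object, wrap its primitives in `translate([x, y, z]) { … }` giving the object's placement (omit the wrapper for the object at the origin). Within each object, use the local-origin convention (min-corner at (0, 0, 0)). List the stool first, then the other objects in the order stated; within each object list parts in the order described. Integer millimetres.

translate([0, 0, 380]) cube([357, 326, 29]);
translate([20, 20, 0]) cylinder(h = 380, r = 20);
translate([337, 20, 0]) cylinder(h = 380, r = 20);
translate([20, 306, 0]) cylinder(h = 380, r = 20);
translate([337, 306, 0]) cylinder(h = 380, r = 20);
translate([0, 9, 409]) {
  translate([0, 0, 375]) cube([352, 286, 38]);
  cube([46, 46, 375]);
  translate([306, 0, 0]) cube([46, 46, 375]);
  translate([0, 240, 0]) cube([46, 46, 375]);
  translate([306, 240, 0]) cube([46, 46, 375]);
}
translate([0, 396, 0]) {
  cube([36, 337, 1202]);
  translate([465, 0, 0]) cube([36, 337, 1202]);
  translate([36, 0, 0]) cube([429, 337, 25]);
  translate([36, 0, 377]) cube([429, 337, 25]);
  translate([36, 0, 754]) cube([429, 337, 25]);
  translate([36, 0, 1131]) cube([429, 337, 25]);
}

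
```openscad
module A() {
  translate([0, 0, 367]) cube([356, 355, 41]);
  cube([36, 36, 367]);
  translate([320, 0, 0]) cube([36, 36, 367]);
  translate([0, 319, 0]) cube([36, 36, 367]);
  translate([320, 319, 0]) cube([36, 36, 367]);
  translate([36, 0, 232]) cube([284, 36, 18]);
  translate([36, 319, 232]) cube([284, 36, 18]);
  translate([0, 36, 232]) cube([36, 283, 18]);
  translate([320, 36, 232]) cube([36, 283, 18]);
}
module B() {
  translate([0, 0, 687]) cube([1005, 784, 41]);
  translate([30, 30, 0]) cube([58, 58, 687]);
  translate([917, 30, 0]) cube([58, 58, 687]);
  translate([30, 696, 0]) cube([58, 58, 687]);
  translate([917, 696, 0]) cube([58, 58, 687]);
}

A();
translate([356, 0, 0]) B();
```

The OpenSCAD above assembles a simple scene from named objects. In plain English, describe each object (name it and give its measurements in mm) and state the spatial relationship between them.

A is a simple wooden stool: a rectangular seat 356 mm (x) by 355 mm (y), 41 mm thick, top face at z = 408 mm, on four square legs, each 36×36 mm in cross-section. The legs rest on z = 0, each flush with a corner of the seat. Four stretchers, 36 mm wide and 18 mm tall, connect adjacent legs with their undersides at z = 232 mm, each running between the inner faces of the legs it joins and aligned with the legs' outer faces on the other axis.

B is a table: top 1005 mm (x) × 784 mm (y), 41 mm thick, upper face at z = 728 mm, on four 58×58 mm square legs, each inset 30 mm from the nearest pair of top edges, running from z = 0 to the bottom of the top.

The table is against the stool's +x side, with their −y faces flush.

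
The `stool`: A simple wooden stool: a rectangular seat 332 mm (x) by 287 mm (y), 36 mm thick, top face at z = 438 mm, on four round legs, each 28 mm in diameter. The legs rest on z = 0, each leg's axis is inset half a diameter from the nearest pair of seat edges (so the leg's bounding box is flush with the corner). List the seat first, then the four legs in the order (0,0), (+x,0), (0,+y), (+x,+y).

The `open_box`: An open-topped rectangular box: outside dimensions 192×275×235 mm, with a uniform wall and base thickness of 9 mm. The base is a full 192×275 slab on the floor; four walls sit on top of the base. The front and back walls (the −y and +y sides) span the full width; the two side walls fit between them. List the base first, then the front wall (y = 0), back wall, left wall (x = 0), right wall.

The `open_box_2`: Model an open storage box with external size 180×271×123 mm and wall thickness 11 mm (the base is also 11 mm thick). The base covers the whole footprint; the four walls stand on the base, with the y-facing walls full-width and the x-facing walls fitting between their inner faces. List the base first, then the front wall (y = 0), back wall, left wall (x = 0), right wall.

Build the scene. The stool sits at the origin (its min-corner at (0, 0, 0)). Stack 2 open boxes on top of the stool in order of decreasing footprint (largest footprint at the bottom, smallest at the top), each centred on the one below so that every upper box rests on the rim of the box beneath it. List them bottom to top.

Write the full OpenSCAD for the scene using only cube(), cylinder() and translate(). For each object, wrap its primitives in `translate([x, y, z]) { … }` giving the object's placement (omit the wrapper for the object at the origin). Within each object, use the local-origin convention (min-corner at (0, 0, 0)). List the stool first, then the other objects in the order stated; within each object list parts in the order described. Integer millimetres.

translate([0, 0, 402]) cube([332, 287, 36]);
translate([14, 14, 0]) cylinder(h = 402, r = 14);
translate([318, 14, 0]) cylinder(h = 402, r = 14);
translate([14, 273, 0]) cylinder(h = 402, r = 14);
translate([318, 273, 0]) cylinder(h = 402, r = 14);
translate([70, 6, 438]) {
  cube([192, 275, 9]);
  translate([0, 0, 9]) cube([192, 9, 226]);
  translate([0, 266, 9]) cube([192, 9, 226]);
  translate([0, 9, 9]) cube([9, 257, 226]);
  translate([183, 9, 9]) cube([9, 257, 226]);
}
translate([76, 8, 673]) {
  cube([180, 271, 11]);
  translate([0, 0, 11]) cube([180, 11, 112]);
  translate([0, 260, 11]) cube([180, 11, 112]);
  translate([0, 11, 11]) cube([11, 249, 112]);
  translate([169, 11, 11]) cube([11, 249, 112]);
}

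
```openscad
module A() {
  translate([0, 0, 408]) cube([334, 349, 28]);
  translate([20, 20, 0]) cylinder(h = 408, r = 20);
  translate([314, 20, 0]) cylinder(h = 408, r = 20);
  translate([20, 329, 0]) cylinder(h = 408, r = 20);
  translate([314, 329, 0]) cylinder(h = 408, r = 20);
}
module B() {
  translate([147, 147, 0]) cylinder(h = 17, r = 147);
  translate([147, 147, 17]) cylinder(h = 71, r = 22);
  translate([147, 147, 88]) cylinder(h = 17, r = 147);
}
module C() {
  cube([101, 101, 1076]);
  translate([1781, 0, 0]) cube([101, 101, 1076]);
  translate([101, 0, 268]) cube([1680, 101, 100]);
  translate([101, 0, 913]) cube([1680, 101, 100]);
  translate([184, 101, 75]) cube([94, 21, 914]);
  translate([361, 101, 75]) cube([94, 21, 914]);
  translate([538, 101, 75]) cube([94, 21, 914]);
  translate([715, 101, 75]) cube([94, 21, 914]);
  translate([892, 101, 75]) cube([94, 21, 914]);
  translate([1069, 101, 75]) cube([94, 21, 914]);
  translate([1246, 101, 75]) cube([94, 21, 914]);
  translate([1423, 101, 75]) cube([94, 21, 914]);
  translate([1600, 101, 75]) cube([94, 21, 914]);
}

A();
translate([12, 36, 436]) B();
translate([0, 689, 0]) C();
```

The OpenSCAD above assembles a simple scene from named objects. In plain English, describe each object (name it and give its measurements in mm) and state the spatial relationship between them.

A is a simple wooden stool: a rectangular seat 334 mm (x) by 349 mm (y), 28 mm thick, top face at z = 436 mm, on four round legs, each 40 mm in diameter. The legs rest on z = 0, each leg's axis is inset half a diameter from the nearest pair of seat edges (so the leg's bounding box is flush with the corner).

B is a spool: two coaxial disc flanges of radius 147 mm and thickness 17 mm, joined by a core cylinder of radius 22 mm and height 71 mm. The lower flange rests on z = 0 and the three cylinders share a vertical axis.

C is a fence section. Two 101×101 mm posts, 1076 mm tall, stand on the floor with a clear span of 1680 mm between their inner faces. Two horizontal rails of 101×100 mm section span the gap between the posts with their undersides at z = 268 mm and z = 913 mm, flush with the posts' −y face. 9 pickets, each 94 mm wide, 21 mm thick and 914 mm tall, are fixed to the +y face of the rails with their bottoms at z = 75 mm, evenly spaced across the span with equal gaps (rounded down to the nearest mm) at the −x end and between each pair — any rounding remainder accumulates at the +x end.

The spool is on top of the stool. The fence section is on the floor beside the stool on its +y side.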